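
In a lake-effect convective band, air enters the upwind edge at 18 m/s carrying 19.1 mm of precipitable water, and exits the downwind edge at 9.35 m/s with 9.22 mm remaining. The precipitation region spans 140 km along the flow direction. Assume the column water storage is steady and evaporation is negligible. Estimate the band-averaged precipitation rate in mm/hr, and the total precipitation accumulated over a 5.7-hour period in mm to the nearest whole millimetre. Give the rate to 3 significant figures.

R ≈ 6.62 mm/hr; total ≈ 38 mm

Column moisture flux per unit crosswind length is F = V × PW.
Inflow: F_in = 18 × 19.1 = 343.8 mm·m/s
Outflow: F_out = 9.35 × 9.22 = 86.207 mm·m/s
Steady-state rate R = (F_in − F_out)/L = (343.8 − 86.207) / 140000 m = 1.840e-03 mm/s.
R = 1.840e-03 × 3600 = 6.62 mm/hr.
Over 5.7 h: total = 6.62 × 5.7 = 37.734 ≈ 38 mm.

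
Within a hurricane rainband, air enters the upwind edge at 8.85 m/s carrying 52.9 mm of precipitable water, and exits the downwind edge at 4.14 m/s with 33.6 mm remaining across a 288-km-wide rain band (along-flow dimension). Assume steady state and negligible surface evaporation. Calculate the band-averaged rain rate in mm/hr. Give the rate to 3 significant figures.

R ≈ 4.11 mm/hr

Column moisture flux per unit crosswind length is F = V × PW.
Inflow: F_in = 8.85 × 52.9 = 468.165 mm·m/s
Outflow: F_out = 4.14 × 33.6 = 139.104 mm·m/s
Steady-state rate R = (F_in − F_out)/L = (468.165 − 139.104) / 288000 m = 1.143e-03 mm/s.
R = 1.143e-03 × 3600 = 4.11 mm/hr.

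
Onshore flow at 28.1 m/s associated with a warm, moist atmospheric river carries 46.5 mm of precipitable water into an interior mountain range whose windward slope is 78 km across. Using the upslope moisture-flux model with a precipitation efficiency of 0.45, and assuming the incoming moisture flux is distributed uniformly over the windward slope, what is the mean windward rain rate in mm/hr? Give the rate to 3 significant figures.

Incoming column moisture flux per unit ridge length: F = V × PW = 28.1 × 46.5 = 1306.65 mm·m/s.
Spread over the 78 km slope with efficiency ε = 0.45: R = ε·F/W = 0.45 × 1306.65 / 78000 m = 7.538e-03 mm/s.
R = 7.538e-03 × 3600 = 27.1 mm/hr.

R ≈ 27.1 mm/hr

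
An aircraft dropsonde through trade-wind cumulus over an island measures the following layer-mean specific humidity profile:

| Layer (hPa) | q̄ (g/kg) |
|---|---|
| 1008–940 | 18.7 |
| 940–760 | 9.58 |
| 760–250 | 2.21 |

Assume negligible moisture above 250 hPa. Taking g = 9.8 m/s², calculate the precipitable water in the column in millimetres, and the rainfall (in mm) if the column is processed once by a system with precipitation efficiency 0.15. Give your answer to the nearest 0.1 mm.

Precipitable water is the column-integrated vapour mass per unit area: PW = (1/g) Σ q̄ Δp, with q in kg/kg and Δp in Pa (1 kg/m² of water = 1 mm).
Layer 1008–940 hPa: Δp = 68 hPa = 6800 Pa, q̄ = 0.0187 kg/kg → 0.0187 × 6800 / 9.8 = 12.98 mm
Layer 940–760 hPa: Δp = 180 hPa = 18000 Pa, q̄ = 0.00958 kg/kg → 0.00958 × 18000 / 9.8 = 17.60 mm
Layer 760–250 hPa: Δp = 510 hPa = 51000 Pa, q̄ = 0.00221 kg/kg → 0.00221 × 51000 / 9.8 = 11.50 mm
PW = 12.98 + 17.60 + 11.50 = 42.08 ≈ 42.1 mm.
Rainfall = ε × PW = 0.15 × 42.1 = 6.3 mm.

PW ≈ 42.1 mm; rainfall ≈ 6.3 mm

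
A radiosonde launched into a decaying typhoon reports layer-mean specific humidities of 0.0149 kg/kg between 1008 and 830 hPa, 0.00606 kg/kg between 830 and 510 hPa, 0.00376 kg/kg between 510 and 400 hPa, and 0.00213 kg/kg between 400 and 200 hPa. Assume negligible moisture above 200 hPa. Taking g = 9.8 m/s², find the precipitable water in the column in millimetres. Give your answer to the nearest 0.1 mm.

Precipitable water is the column-integrated vapour mass per unit area: PW = (1/g) Σ q̄ Δp, with q in kg/kg and Δp in Pa (1 kg/m² of water = 1 mm).
Layer 1008–830 hPa: Δp = 178 hPa = 17800 Pa, q̄ = 0.0149 kg/kg → 0.0149 × 17800 / 9.8 = 27.06 mm
Layer 830–510 hPa: Δp = 320 hPa = 32000 Pa, q̄ = 0.00606 kg/kg → 0.00606 × 32000 / 9.8 = 19.79 mm
Layer 510–400 hPa: Δp = 110 hPa = 11000 Pa, q̄ = 0.00376 kg/kg → 0.00376 × 11000 / 9.8 = 4.22 mm
Layer 400–200 hPa: Δp = 200 hPa = 20000 Pa, q̄ = 0.00213 kg/kg → 0.00213 × 20000 / 9.8 = 4.35 mm
PW = 27.06 + 19.79 + 4.22 + 4.35 = 55.42 ≈ 55.4 mm.

PW ≈ 55.4 mm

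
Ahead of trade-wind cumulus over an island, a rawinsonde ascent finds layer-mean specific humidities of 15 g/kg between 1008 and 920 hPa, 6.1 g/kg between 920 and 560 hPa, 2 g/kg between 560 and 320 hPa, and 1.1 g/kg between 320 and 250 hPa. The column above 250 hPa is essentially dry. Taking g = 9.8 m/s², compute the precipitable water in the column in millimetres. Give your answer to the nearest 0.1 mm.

PW ≈ 41.6 mm

Precipitable water is the column-integrated vapour mass per unit area: PW = (1/g) Σ q̄ Δp, with q in kg/kg and Δp in Pa (1 kg/m² of water = 1 mm).
Layer 1008–920 hPa: Δp = 88 hPa = 8800 Pa, q̄ = 0.015 kg/kg → 0.015 × 8800 / 9.8 = 13.47 mm
Layer 920–560 hPa: Δp = 360 hPa = 36000 Pa, q̄ = 0.0061 kg/kg → 0.0061 × 36000 / 9.8 = 22.41 mm
Layer 560–320 hPa: Δp = 240 hPa = 24000 Pa, q̄ = 0.002 kg/kg → 0.002 × 24000 / 9.8 = 4.90 mm
Layer 320–250 hPa: Δp = 70 hPa = 7000 Pa, q̄ = 0.0011 kg/kg → 0.0011 × 7000 / 9.8 = 0.79 mm
PW = 13.47 + 22.41 + 4.90 + 0.79 = 41.57 ≈ 41.6 mm.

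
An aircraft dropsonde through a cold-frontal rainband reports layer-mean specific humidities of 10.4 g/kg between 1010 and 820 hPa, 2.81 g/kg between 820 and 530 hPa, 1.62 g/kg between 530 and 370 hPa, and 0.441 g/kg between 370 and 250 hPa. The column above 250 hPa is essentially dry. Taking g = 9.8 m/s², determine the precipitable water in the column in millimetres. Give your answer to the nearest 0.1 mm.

Precipitable water is the column-integrated vapour mass per unit area: PW = (1/g) Σ q̄ Δp, with q in kg/kg and Δp in Pa (1 kg/m² of water = 1 mm).
Layer 1010–820 hPa: Δp = 190 hPa = 19000 Pa, q̄ = 0.0104 kg/kg → 0.0104 × 19000 / 9.8 = 20.16 mm
Layer 820–530 hPa: Δp = 290 hPa = 29000 Pa, q̄ = 0.00281 kg/kg → 0.00281 × 29000 / 9.8 = 8.32 mm
Layer 530–370 hPa: Δp = 160 hPa = 16000 Pa, q̄ = 0.00162 kg/kg → 0.00162 × 16000 / 9.8 = 2.64 mm
Layer 370–250 hPa: Δp = 120 hPa = 12000 Pa, q̄ = 0.000441 kg/kg → 0.000441 × 12000 / 9.8 = 0.54 mm
PW = 20.16 + 8.32 + 2.64 + 0.54 = 31.66 ≈ 31.7 mm.

PW ≈ 31.7 mm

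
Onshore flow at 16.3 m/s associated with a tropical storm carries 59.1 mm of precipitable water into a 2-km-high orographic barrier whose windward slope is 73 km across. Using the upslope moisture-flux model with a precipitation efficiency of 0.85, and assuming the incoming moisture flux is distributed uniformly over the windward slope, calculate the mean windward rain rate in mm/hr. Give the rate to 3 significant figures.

R ≈ 40.4 mm/hr

Incoming column moisture flux per unit ridge length: F = V × PW = 16.3 × 59.1 = 963.33 mm·m/s.
Spread over the 73 km slope with efficiency ε = 0.85: R = ε·F/W = 0.85 × 963.33 / 73000 m = 1.122e-02 mm/s.
R = 1.122e-02 × 3600 = 40.4 mm/hr.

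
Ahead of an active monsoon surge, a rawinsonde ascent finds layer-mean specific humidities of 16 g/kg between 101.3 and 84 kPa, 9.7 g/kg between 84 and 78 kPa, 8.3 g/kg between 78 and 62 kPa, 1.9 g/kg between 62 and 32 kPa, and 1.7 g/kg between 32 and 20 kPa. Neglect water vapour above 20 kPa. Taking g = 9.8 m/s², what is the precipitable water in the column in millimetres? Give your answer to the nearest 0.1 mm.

Precipitable water is the column-integrated vapour mass per unit area: PW = (1/g) Σ q̄ Δp, with q in kg/kg and Δp in Pa (1 kg/m² of water = 1 mm).
Layer 101.3–84 kPa: Δp = 173 hPa = 17300 Pa, q̄ = 0.016 kg/kg → 0.016 × 17300 / 9.8 = 28.24 mm
Layer 84–78 kPa: Δp = 60 hPa = 6000 Pa, q̄ = 0.0097 kg/kg → 0.0097 × 6000 / 9.8 = 5.94 mm
Layer 78–62 kPa: Δp = 160 hPa = 16000 Pa, q̄ = 0.0083 kg/kg → 0.0083 × 16000 / 9.8 = 13.55 mm
Layer 62–32 kPa: Δp = 300 hPa = 30000 Pa, q̄ = 0.0019 kg/kg → 0.0019 × 30000 / 9.8 = 5.82 mm
Layer 32–20 kPa: Δp = 120 hPa = 12000 Pa, q̄ = 0.0017 kg/kg → 0.0017 × 12000 / 9.8 = 2.08 mm
PW = 28.24 + 5.94 + 13.55 + 5.82 + 2.08 = 55.63 ≈ 55.6 mm.

PW ≈ 55.6 mm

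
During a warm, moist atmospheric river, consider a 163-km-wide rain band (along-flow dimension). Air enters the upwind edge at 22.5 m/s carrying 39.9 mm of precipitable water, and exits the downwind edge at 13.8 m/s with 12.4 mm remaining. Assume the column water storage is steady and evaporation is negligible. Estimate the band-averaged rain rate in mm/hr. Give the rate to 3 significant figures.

R ≈ 16.0 mm/hr

Column moisture flux per unit crosswind length is F = V × PW.
Inflow: F_in = 22.5 × 39.9 = 897.75 mm·m/s
Outflow: F_out = 13.8 × 12.4 = 171.12 mm·m/s
Steady-state rate R = (F_in − F_out)/L = (897.75 − 171.12) / 163000 m = 4.458e-03 mm/s.
R = 4.458e-03 × 3600 = 16.0 mm/hr.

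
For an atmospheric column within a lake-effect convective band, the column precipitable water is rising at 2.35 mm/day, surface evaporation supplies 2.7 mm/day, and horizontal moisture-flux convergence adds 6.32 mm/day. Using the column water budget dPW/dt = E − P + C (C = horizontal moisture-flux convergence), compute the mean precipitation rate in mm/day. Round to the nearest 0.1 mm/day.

dPW/dt = +2.35 mm/day.
P = E + C − dPW/dt = 2.7 + (6.32) − (+2.35) = 6.7 mm/day.

P ≈ 6.7 mm/day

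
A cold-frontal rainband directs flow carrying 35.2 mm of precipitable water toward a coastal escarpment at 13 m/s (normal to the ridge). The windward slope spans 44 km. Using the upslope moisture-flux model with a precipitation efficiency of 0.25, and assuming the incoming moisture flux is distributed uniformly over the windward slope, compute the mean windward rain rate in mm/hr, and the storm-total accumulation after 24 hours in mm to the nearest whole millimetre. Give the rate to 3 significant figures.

R ≈ 9.36 mm/hr; total ≈ 225 mm

Incoming column moisture flux per unit ridge length: F = V × PW = 13 × 35.2 = 457.6 mm·m/s.
Spread over the 44 km slope with efficiency ε = 0.25: R = ε·F/W = 0.25 × 457.6 / 44000 m = 2.600e-03 mm/s.
R = 2.600e-03 × 3600 = 9.36 mm/hr.
Over 24 h: total = 9.36 × 24 = 224.64 ≈ 225 mm.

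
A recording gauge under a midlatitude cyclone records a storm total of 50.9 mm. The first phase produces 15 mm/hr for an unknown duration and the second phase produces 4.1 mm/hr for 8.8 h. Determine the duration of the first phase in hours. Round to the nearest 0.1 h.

Known phases: 4.1 × 8.8 = 36.08 mm.
Remaining depth = 50.9 − 36.08 = 14.82 mm.
Duration = 14.82 / 15 = 1.0 h.

duration ≈ 1.0 h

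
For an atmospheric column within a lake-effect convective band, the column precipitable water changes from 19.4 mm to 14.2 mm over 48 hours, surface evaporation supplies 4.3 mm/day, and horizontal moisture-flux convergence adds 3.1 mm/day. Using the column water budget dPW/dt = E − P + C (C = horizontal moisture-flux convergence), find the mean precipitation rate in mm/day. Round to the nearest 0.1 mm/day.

dPW/dt = (14.2 − 19.4) mm / (48/24 day) = -2.600 mm/day.
P = E + C − dPW/dt = 4.3 + (3.1) − (-2.600) = 10.0 mm/day.

P ≈ 10.0 mm/day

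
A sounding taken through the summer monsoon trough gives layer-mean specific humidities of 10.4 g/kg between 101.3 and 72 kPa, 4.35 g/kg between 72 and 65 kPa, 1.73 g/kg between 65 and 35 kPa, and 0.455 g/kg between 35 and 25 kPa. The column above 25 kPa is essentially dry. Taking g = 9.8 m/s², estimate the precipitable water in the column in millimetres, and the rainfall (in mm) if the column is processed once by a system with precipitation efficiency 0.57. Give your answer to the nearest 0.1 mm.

PW ≈ 40.0 mm; rainfall ≈ 22.8 mm

Precipitable water is the column-integrated vapour mass per unit area: PW = (1/g) Σ q̄ Δp, with q in kg/kg and Δp in Pa (1 kg/m² of water = 1 mm).
Layer 101.3–72 kPa: Δp = 293 hPa = 29300 Pa, q̄ = 0.0104 kg/kg → 0.0104 × 29300 / 9.8 = 31.09 mm
Layer 72–65 kPa: Δp = 70 hPa = 7000 Pa, q̄ = 0.00435 kg/kg → 0.00435 × 7000 / 9.8 = 3.11 mm
Layer 65–35 kPa: Δp = 300 hPa = 30000 Pa, q̄ = 0.00173 kg/kg → 0.00173 × 30000 / 9.8 = 5.30 mm
Layer 35–25 kPa: Δp = 100 hPa = 10000 Pa, q̄ = 0.000455 kg/kg → 0.000455 × 10000 / 9.8 = 0.46 mm
PW = 31.09 + 3.11 + 5.30 + 0.46 = 39.96 ≈ 40.0 mm.
Rainfall = ε × PW = 0.57 × 40.0 = 22.8 mm.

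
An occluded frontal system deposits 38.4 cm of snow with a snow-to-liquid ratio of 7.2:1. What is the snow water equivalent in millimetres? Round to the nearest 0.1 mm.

SWE = snow depth / ratio = 38.4 cm / 7.2 = 5.333 cm = 53.3 mm.

SWE ≈ 53.3 mm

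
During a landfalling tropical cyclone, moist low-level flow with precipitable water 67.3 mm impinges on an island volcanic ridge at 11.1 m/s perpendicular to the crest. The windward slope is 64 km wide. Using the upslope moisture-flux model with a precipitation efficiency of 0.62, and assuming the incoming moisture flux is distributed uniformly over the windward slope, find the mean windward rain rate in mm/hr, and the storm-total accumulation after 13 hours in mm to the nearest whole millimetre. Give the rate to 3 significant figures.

R ≈ 26.1 mm/hr; total ≈ 339 mm

Incoming column moisture flux per unit ridge length: F = V × PW = 11.1 × 67.3 = 747.03 mm·m/s.
Spread over the 64 km slope with efficiency ε = 0.62: R = ε·F/W = 0.62 × 747.03 / 64000 m = 7.237e-03 mm/s.
R = 7.237e-03 × 3600 = 26.1 mm/hr.
Over 13 h: total = 26.1 × 13 = 339.3 ≈ 339 mm.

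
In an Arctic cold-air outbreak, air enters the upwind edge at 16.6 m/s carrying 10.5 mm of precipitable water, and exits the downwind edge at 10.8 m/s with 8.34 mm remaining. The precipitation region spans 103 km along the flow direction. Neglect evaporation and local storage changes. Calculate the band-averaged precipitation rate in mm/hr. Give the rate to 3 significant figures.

Column moisture flux per unit crosswind length is F = V × PW.
Inflow: F_in = 16.6 × 10.5 = 174.3 mm·m/s
Outflow: F_out = 10.8 × 8.34 = 90.072 mm·m/s
Steady-state rate R = (F_in − F_out)/L = (174.3 − 90.072) / 103000 m = 8.177e-04 mm/s.
R = 8.177e-04 × 3600 = 2.94 mm/hr.

R ≈ 2.94 mm/hr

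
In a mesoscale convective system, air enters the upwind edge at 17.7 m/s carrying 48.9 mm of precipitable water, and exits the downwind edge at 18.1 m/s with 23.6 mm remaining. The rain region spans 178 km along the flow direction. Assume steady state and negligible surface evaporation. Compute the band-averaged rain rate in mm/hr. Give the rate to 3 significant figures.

R ≈ 8.87 mm/hr

Column moisture flux per unit crosswind length is F = V × PW.
Inflow: F_in = 17.7 × 48.9 = 865.53 mm·m/s
Outflow: F_out = 18.1 × 23.6 = 427.16 mm·m/s
Steady-state rate R = (F_in − F_out)/L = (865.53 − 427.16) / 178000 m = 2.463e-03 mm/s.
R = 2.463e-03 × 3600 = 8.87 mm/hr.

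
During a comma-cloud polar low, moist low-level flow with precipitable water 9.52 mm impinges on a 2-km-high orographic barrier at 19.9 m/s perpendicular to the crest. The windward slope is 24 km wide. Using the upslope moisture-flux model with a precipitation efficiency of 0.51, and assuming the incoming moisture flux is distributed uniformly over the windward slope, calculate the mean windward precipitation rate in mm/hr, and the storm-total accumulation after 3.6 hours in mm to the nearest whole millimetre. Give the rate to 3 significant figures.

Incoming column moisture flux per unit ridge length: F = V × PW = 19.9 × 9.52 = 189.448 mm·m/s.
Spread over the 24 km slope with efficiency ε = 0.51: R = ε·F/W = 0.51 × 189.448 / 24000 m = 4.026e-03 mm/s.
R = 4.026e-03 × 3600 = 14.5 mm/hr.
Over 3.6 h: total = 14.5 × 3.6 = 52.2 ≈ 52 mm.

R ≈ 14.5 mm/hr; total ≈ 52 mm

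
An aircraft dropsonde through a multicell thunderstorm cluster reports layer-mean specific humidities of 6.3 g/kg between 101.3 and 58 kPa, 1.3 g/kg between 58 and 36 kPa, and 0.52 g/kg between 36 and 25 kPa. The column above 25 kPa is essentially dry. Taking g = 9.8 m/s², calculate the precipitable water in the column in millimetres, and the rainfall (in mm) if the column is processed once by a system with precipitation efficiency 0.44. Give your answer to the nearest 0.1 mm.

PW ≈ 31.3 mm; rainfall ≈ 13.8 mm

Precipitable water is the column-integrated vapour mass per unit area: PW = (1/g) Σ q̄ Δp, with q in kg/kg and Δp in Pa (1 kg/m² of water = 1 mm).
Layer 101.3–58 kPa: Δp = 433 hPa = 43300 Pa, q̄ = 0.0063 kg/kg → 0.0063 × 43300 / 9.8 = 27.84 mm
Layer 58–36 kPa: Δp = 220 hPa = 22000 Pa, q̄ = 0.0013 kg/kg → 0.0013 × 22000 / 9.8 = 2.92 mm
Layer 36–25 kPa: Δp = 110 hPa = 11000 Pa, q̄ = 0.00052 kg/kg → 0.00052 × 11000 / 9.8 = 0.58 mm
PW = 27.84 + 2.92 + 0.58 = 31.34 ≈ 31.3 mm.
Rainfall = ε × PW = 0.44 × 31.3 = 13.8 mm.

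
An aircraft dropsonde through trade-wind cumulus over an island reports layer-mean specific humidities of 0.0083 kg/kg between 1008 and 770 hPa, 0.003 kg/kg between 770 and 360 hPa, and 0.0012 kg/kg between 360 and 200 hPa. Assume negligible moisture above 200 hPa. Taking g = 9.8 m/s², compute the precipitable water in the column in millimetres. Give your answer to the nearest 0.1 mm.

PW ≈ 34.7 mm

Precipitable water is the column-integrated vapour mass per unit area: PW = (1/g) Σ q̄ Δp, with q in kg/kg and Δp in Pa (1 kg/m² of water = 1 mm).
Layer 1008–770 hPa: Δp = 238 hPa = 23800 Pa, q̄ = 0.0083 kg/kg → 0.0083 × 23800 / 9.8 = 20.16 mm
Layer 770–360 hPa: Δp = 410 hPa = 41000 Pa, q̄ = 0.003 kg/kg → 0.003 × 41000 / 9.8 = 12.55 mm
Layer 360–200 hPa: Δp = 160 hPa = 16000 Pa, q̄ = 0.0012 kg/kg → 0.0012 × 16000 / 9.8 = 1.96 mm
PW = 20.16 + 12.55 + 1.96 = 34.67 ≈ 34.7 mm.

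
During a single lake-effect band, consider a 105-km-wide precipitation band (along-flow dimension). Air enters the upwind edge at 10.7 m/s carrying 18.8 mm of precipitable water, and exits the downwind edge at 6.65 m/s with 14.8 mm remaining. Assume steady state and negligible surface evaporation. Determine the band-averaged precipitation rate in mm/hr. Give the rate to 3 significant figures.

Column moisture flux per unit crosswind length is F = V × PW.
Inflow: F_in = 10.7 × 18.8 = 201.16 mm·m/s
Outflow: F_out = 6.65 × 14.8 = 98.42 mm·m/s
Steady-state rate R = (F_in − F_out)/L = (201.16 − 98.42) / 105000 m = 9.785e-04 mm/s.
R = 9.785e-04 × 3600 = 3.52 mm/hr.

R ≈ 3.52 mm/hr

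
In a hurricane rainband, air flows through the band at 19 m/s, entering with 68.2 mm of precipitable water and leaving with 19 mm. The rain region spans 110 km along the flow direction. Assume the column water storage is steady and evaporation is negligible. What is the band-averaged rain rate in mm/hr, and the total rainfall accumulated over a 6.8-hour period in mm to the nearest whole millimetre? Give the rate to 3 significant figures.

Column moisture flux per unit crosswind length is F = V × PW.
Inflow: F_in = 19 × 68.2 = 1295.8 mm·m/s
Outflow: F_out = 19 × 19 = 361 mm·m/s
Steady-state rate R = (F_in − F_out)/L = (1295.8 − 361) / 110000 m = 8.498e-03 mm/s.
R = 8.498e-03 × 3600 = 30.6 mm/hr.
Over 6.8 h: total = 30.6 × 6.8 = 208.08 ≈ 208 mm.

R ≈ 30.6 mm/hr; total ≈ 208 mm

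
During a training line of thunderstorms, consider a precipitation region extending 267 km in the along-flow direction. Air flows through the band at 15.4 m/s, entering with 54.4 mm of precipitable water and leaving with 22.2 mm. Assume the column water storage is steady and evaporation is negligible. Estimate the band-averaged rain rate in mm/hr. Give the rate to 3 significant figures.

R ≈ 6.69 mm/hr

Column moisture flux per unit crosswind length is F = V × PW.
Inflow: F_in = 15.4 × 54.4 = 837.76 mm·m/s
Outflow: F_out = 15.4 × 22.2 = 341.88 mm·m/s
Steady-state rate R = (F_in − F_out)/L = (837.76 − 341.88) / 267000 m = 1.857e-03 mm/s.
R = 1.857e-03 × 3600 = 6.69 mm/hr.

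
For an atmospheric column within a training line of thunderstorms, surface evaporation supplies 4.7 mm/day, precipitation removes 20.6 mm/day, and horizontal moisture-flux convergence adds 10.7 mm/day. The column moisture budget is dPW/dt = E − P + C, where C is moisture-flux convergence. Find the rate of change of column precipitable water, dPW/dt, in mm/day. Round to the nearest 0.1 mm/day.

dPW/dt ≈ -5.2 mm/day

dPW/dt = E − P + C = 4.7 − 20.6 + (10.7) = -5.2 mm/day.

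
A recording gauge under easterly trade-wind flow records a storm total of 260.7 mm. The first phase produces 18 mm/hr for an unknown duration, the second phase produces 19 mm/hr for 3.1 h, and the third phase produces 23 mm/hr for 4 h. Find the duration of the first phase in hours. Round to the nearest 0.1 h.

duration ≈ 6.1 h

Known phases: 19 × 3.1 + 23 × 4 = 58.9 + 92 = 150.9 mm.
Remaining depth = 260.7 − 150.9 = 109.8 mm.
Duration = 109.8 / 18 = 6.1 h.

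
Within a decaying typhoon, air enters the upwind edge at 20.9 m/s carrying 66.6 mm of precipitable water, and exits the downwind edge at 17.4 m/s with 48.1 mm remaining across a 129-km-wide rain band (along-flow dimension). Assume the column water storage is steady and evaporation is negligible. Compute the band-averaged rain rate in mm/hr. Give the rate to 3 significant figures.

R ≈ 15.5 mm/hr

Column moisture flux per unit crosswind length is F = V × PW.
Inflow: F_in = 20.9 × 66.6 = 1391.94 mm·m/s
Outflow: F_out = 17.4 × 48.1 = 836.94 mm·m/s
Steady-state rate R = (F_in − F_out)/L = (1391.94 − 836.94) / 129000 m = 4.302e-03 mm/s.
R = 4.302e-03 × 3600 = 15.5 mm/hr.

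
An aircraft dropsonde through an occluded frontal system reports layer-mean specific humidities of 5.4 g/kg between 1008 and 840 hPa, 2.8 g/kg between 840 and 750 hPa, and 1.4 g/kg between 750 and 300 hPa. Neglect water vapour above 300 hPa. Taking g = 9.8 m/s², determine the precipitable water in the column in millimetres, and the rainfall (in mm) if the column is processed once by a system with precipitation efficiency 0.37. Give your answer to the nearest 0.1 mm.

PW ≈ 18.3 mm; rainfall ≈ 6.8 mm

Precipitable water is the column-integrated vapour mass per unit area: PW = (1/g) Σ q̄ Δp, with q in kg/kg and Δp in Pa (1 kg/m² of water = 1 mm).
Layer 1008–840 hPa: Δp = 168 hPa = 16800 Pa, q̄ = 0.0054 kg/kg → 0.0054 × 16800 / 9.8 = 9.26 mm
Layer 840–750 hPa: Δp = 90 hPa = 9000 Pa, q̄ = 0.0028 kg/kg → 0.0028 × 9000 / 9.8 = 2.57 mm
Layer 750–300 hPa: Δp = 450 hPa = 45000 Pa, q̄ = 0.0014 kg/kg → 0.0014 × 45000 / 9.8 = 6.43 mm
PW = 9.26 + 2.57 + 6.43 = 18.26 ≈ 18.3 mm.
Rainfall = ε × PW = 0.37 × 18.3 = 6.8 mm.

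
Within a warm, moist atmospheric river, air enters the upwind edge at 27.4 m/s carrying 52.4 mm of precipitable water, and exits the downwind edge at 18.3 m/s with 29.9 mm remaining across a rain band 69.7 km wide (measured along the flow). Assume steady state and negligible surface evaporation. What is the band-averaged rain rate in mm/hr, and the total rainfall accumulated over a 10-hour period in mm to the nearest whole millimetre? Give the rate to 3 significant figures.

R ≈ 45.9 mm/hr; total ≈ 459 mm

Column moisture flux per unit crosswind length is F = V × PW.
Inflow: F_in = 27.4 × 52.4 = 1435.76 mm·m/s
Outflow: F_out = 18.3 × 29.9 = 547.17 mm·m/s
Steady-state rate R = (F_in − F_out)/L = (1435.76 − 547.17) / 69700 m = 1.275e-02 mm/s.
R = 1.275e-02 × 3600 = 45.9 mm/hr.
Over 10 h: total = 45.9 × 10 = 459 mm.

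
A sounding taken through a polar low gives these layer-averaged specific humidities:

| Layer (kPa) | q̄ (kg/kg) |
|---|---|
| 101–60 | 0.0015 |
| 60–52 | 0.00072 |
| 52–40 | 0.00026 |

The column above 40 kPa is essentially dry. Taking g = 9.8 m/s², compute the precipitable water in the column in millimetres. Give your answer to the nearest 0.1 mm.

Precipitable water is the column-integrated vapour mass per unit area: PW = (1/g) Σ q̄ Δp, with q in kg/kg and Δp in Pa (1 kg/m² of water = 1 mm).
Layer 101–60 kPa: Δp = 410 hPa = 41000 Pa, q̄ = 0.0015 kg/kg → 0.0015 × 41000 / 9.8 = 6.28 mm
Layer 60–52 kPa: Δp = 80 hPa = 8000 Pa, q̄ = 0.00072 kg/kg → 0.00072 × 8000 / 9.8 = 0.59 mm
Layer 52–40 kPa: Δp = 120 hPa = 12000 Pa, q̄ = 0.00026 kg/kg → 0.00026 × 12000 / 9.8 = 0.32 mm
PW = 6.28 + 0.59 + 0.32 = 7.19 ≈ 7.2 mm.

PW ≈ 7.2 mm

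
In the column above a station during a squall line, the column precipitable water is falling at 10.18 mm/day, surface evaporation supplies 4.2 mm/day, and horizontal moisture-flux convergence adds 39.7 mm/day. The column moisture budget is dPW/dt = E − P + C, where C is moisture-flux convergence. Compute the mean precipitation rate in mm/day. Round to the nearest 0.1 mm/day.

dPW/dt = -10.18 mm/day.
P = E + C − dPW/dt = 4.2 + (39.7) − (-10.18) = 54.1 mm/day.

P ≈ 54.1 mm/day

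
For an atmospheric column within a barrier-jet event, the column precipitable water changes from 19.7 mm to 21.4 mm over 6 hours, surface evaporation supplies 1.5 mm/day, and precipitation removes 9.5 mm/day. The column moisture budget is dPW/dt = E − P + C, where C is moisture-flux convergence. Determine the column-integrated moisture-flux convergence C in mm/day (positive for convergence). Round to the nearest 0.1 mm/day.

dPW/dt = (21.4 − 19.7) mm / (6/24 day) = +6.800 mm/day.
C = dPW/dt − E + P = (+6.800) − 1.5 + 9.5 = 14.8 mm/day.

C ≈ 14.8 mm/day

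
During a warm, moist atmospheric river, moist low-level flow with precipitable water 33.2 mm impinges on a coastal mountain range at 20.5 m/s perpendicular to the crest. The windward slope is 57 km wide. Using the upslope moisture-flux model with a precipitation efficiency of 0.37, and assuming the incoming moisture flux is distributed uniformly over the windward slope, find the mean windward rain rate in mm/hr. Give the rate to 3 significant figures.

R ≈ 15.9 mm/hr

Incoming column moisture flux per unit ridge length: F = V × PW = 20.5 × 33.2 = 680.6 mm·m/s.
Spread over the 57 km slope with efficiency ε = 0.37: R = ε·F/W = 0.37 × 680.6 / 57000 m = 4.418e-03 mm/s.
R = 4.418e-03 × 3600 = 15.9 mm/hr.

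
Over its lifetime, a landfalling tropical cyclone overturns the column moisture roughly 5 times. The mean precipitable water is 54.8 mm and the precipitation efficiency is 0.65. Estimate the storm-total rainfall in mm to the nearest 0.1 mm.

Each cycle deposits ε × PW = 0.65 × 54.8 = 35.62 mm.
Over 5 cycles: 5 × 35.62 = 178.1 mm.

rainfall ≈ 178.1 mm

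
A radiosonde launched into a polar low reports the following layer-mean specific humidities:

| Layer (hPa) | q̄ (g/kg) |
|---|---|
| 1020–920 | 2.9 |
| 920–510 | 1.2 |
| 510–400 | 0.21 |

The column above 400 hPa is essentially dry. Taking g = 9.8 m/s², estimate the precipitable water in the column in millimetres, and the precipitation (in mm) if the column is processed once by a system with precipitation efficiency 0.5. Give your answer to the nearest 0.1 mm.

Precipitable water is the column-integrated vapour mass per unit area: PW = (1/g) Σ q̄ Δp, with q in kg/kg and Δp in Pa (1 kg/m² of water = 1 mm).
Layer 1020–920 hPa: Δp = 100 hPa = 10000 Pa, q̄ = 0.0029 kg/kg → 0.0029 × 10000 / 9.8 = 2.96 mm
Layer 920–510 hPa: Δp = 410 hPa = 41000 Pa, q̄ = 0.0012 kg/kg → 0.0012 × 41000 / 9.8 = 5.02 mm
Layer 510–400 hPa: Δp = 110 hPa = 11000 Pa, q̄ = 0.00021 kg/kg → 0.00021 × 11000 / 9.8 = 0.24 mm
PW = 2.96 + 5.02 + 0.24 = 8.22 ≈ 8.2 mm.
Precipitation = ε × PW = 0.5 × 8.2 = 4.1 mm.

PW ≈ 8.2 mm; precipitation ≈ 4.1 mm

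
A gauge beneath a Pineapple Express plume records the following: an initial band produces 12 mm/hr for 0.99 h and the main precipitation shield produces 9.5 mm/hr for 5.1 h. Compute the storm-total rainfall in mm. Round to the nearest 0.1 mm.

total ≈ 60.3 mm

Total = Σ Rᵢ Δtᵢ = 12 × 0.99 + 9.5 × 5.1
      = 11.88 + 48.45 = 60.3 mm.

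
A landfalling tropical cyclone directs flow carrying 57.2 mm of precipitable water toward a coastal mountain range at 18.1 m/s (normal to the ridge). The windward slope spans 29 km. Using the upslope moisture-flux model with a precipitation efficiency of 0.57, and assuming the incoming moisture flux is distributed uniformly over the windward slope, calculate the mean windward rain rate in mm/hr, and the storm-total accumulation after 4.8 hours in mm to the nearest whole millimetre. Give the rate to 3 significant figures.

Incoming column moisture flux per unit ridge length: F = V × PW = 18.1 × 57.2 = 1035.32 mm·m/s.
Spread over the 29 km slope with efficiency ε = 0.57: R = ε·F/W = 0.57 × 1035.32 / 29000 m = 2.035e-02 mm/s.
R = 2.035e-02 × 3600 = 73.3 mm/hr.
Over 4.8 h: total = 73.3 × 4.8 = 351.84 ≈ 352 mm.

R ≈ 73.3 mm/hr; total ≈ 352 mm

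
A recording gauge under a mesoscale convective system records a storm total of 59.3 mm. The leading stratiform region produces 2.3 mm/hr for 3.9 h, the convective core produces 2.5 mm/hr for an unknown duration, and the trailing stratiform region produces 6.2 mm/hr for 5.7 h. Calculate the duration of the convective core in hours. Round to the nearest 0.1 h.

duration ≈ 6.0 h

Known phases: 2.3 × 3.9 + 6.2 × 5.7 = 8.97 + 35.34 = 44.31 mm.
Remaining depth = 59.3 − 44.31 = 14.99 mm.
Duration = 14.99 / 2.5 = 6.0 h.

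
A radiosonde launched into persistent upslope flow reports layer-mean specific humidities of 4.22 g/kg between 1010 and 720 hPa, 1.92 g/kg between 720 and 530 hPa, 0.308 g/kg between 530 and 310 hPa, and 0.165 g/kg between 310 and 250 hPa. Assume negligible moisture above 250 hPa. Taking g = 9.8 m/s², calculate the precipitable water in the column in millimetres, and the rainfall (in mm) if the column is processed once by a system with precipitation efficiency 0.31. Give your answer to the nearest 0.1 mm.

PW ≈ 17.0 mm; rainfall ≈ 5.3 mm

Precipitable water is the column-integrated vapour mass per unit area: PW = (1/g) Σ q̄ Δp, with q in kg/kg and Δp in Pa (1 kg/m² of water = 1 mm).
Layer 1010–720 hPa: Δp = 290 hPa = 29000 Pa, q̄ = 0.00422 kg/kg → 0.00422 × 29000 / 9.8 = 12.49 mm
Layer 720–530 hPa: Δp = 190 hPa = 19000 Pa, q̄ = 0.00192 kg/kg → 0.00192 × 19000 / 9.8 = 3.72 mm
Layer 530–310 hPa: Δp = 220 hPa = 22000 Pa, q̄ = 0.000308 kg/kg → 0.000308 × 22000 / 9.8 = 0.69 mm
Layer 310–250 hPa: Δp = 60 hPa = 6000 Pa, q̄ = 0.000165 kg/kg → 0.000165 × 6000 / 9.8 = 0.10 mm
PW = 12.49 + 3.72 + 0.69 + 0.10 = 17.00 ≈ 17.0 mm.
Rainfall = ε × PW = 0.31 × 17.0 = 5.3 mm.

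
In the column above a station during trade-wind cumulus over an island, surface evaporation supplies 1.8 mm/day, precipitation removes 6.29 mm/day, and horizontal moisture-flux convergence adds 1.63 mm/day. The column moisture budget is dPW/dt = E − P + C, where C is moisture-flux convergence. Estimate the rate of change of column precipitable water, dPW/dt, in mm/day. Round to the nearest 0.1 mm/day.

dPW/dt = E − P + C = 1.8 − 6.29 + (1.63) = -2.9 mm/day.

dPW/dt ≈ -2.9 mm/day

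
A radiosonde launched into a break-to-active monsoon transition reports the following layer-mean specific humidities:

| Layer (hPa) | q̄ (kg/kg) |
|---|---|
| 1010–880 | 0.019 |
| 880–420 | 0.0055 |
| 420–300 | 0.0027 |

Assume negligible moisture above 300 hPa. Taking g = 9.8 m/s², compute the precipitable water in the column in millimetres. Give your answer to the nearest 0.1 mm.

Precipitable water is the column-integrated vapour mass per unit area: PW = (1/g) Σ q̄ Δp, with q in kg/kg and Δp in Pa (1 kg/m² of water = 1 mm).
Layer 1010–880 hPa: Δp = 130 hPa = 13000 Pa, q̄ = 0.019 kg/kg → 0.019 × 13000 / 9.8 = 25.20 mm
Layer 880–420 hPa: Δp = 460 hPa = 46000 Pa, q̄ = 0.0055 kg/kg → 0.0055 × 46000 / 9.8 = 25.82 mm
Layer 420–300 hPa: Δp = 120 hPa = 12000 Pa, q̄ = 0.0027 kg/kg → 0.0027 × 12000 / 9.8 = 3.31 mm
PW = 25.20 + 25.82 + 3.31 = 54.33 ≈ 54.3 mm.

PW ≈ 54.3 mm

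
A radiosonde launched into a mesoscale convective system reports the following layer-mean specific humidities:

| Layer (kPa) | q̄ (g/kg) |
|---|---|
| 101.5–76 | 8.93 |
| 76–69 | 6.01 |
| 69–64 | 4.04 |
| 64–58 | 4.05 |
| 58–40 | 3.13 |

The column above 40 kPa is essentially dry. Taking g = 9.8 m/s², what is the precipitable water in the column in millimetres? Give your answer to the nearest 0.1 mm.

Precipitable water is the column-integrated vapour mass per unit area: PW = (1/g) Σ q̄ Δp, with q in kg/kg and Δp in Pa (1 kg/m² of water = 1 mm).
Layer 101.5–76 kPa: Δp = 255 hPa = 25500 Pa, q̄ = 0.00893 kg/kg → 0.00893 × 25500 / 9.8 = 23.24 mm
Layer 76–69 kPa: Δp = 70 hPa = 7000 Pa, q̄ = 0.00601 kg/kg → 0.00601 × 7000 / 9.8 = 4.29 mm
Layer 69–64 kPa: Δp = 50 hPa = 5000 Pa, q̄ = 0.00404 kg/kg → 0.00404 × 5000 / 9.8 = 2.06 mm
Layer 64–58 kPa: Δp = 60 hPa = 6000 Pa, q̄ = 0.00405 kg/kg → 0.00405 × 6000 / 9.8 = 2.48 mm
Layer 58–40 kPa: Δp = 180 hPa = 18000 Pa, q̄ = 0.00313 kg/kg → 0.00313 × 18000 / 9.8 = 5.75 mm
PW = 23.24 + 4.29 + 2.06 + 2.48 + 5.75 = 37.82 ≈ 37.8 mm.

PW ≈ 37.8 mm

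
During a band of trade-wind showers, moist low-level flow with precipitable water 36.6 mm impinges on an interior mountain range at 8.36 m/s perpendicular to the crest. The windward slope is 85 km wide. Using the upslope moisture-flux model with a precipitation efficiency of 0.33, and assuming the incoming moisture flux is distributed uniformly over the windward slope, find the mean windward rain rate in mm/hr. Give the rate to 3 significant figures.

R ≈ 4.28 mm/hr

Incoming column moisture flux per unit ridge length: F = V × PW = 8.36 × 36.6 = 305.976 mm·m/s.
Spread over the 85 km slope with efficiency ε = 0.33: R = ε·F/W = 0.33 × 305.976 / 85000 m = 1.188e-03 mm/s.
R = 1.188e-03 × 3600 = 4.28 mm/hr.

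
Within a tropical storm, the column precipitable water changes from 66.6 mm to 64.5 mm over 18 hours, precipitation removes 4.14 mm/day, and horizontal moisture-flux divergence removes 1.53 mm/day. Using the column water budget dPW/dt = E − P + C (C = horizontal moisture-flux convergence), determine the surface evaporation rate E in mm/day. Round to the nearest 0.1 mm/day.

dPW/dt = (64.5 − 66.6) mm / (18/24 day) = -2.800 mm/day.
E = dPW/dt + P − C = (-2.800) + 4.14 − (-1.53) = 2.9 mm/day.

E ≈ 2.9 mm/day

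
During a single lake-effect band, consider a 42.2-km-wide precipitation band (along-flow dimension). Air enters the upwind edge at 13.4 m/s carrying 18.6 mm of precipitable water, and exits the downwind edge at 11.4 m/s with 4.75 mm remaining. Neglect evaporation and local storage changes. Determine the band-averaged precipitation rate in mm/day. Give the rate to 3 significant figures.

R ≈ 399 mm/day

Column moisture flux per unit crosswind length is F = V × PW.
Inflow: F_in = 13.4 × 18.6 = 249.24 mm·m/s
Outflow: F_out = 11.4 × 4.75 = 54.15 mm·m/s
Steady-state rate R = (F_in − F_out)/L = (249.24 − 54.15) / 42200 m = 4.623e-03 mm/s.
R = 4.623e-03 × 3600 × 24 = 399 mm/day.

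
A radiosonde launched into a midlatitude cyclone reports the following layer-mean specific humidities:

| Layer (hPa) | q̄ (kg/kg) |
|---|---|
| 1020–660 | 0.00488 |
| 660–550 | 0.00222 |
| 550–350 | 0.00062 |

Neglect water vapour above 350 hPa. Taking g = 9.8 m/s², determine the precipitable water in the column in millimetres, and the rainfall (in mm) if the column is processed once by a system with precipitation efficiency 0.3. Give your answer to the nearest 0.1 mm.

PW ≈ 21.7 mm; rainfall ≈ 6.5 mm

Precipitable water is the column-integrated vapour mass per unit area: PW = (1/g) Σ q̄ Δp, with q in kg/kg and Δp in Pa (1 kg/m² of water = 1 mm).
Layer 1020–660 hPa: Δp = 360 hPa = 36000 Pa, q̄ = 0.00488 kg/kg → 0.00488 × 36000 / 9.8 = 17.93 mm
Layer 660–550 hPa: Δp = 110 hPa = 11000 Pa, q̄ = 0.00222 kg/kg → 0.00222 × 11000 / 9.8 = 2.49 mm
Layer 550–350 hPa: Δp = 200 hPa = 20000 Pa, q̄ = 0.00062 kg/kg → 0.00062 × 20000 / 9.8 = 1.27 mm
PW = 17.93 + 2.49 + 1.27 = 21.69 ≈ 21.7 mm.
Rainfall = ε × PW = 0.3 × 21.7 = 6.5 mm.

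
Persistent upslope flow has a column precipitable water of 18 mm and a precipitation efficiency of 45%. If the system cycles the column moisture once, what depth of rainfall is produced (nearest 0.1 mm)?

rainfall ≈ 8.1 mm

Rainfall = ε × PW = 0.45 × 18 = 8.1 mm.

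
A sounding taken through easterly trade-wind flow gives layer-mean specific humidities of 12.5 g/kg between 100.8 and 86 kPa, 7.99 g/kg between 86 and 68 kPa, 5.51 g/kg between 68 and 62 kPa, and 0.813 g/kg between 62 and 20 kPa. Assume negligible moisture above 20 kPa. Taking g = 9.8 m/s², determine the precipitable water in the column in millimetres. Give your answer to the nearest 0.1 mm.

Precipitable water is the column-integrated vapour mass per unit area: PW = (1/g) Σ q̄ Δp, with q in kg/kg and Δp in Pa (1 kg/m² of water = 1 mm).
Layer 100.8–86 kPa: Δp = 148 hPa = 14800 Pa, q̄ = 0.0125 kg/kg → 0.0125 × 14800 / 9.8 = 18.88 mm
Layer 86–68 kPa: Δp = 180 hPa = 18000 Pa, q̄ = 0.00799 kg/kg → 0.00799 × 18000 / 9.8 = 14.68 mm
Layer 68–62 kPa: Δp = 60 hPa = 6000 Pa, q̄ = 0.00551 kg/kg → 0.00551 × 6000 / 9.8 = 3.37 mm
Layer 62–20 kPa: Δp = 420 hPa = 42000 Pa, q̄ = 0.000813 kg/kg → 0.000813 × 42000 / 9.8 = 3.48 mm
PW = 18.88 + 14.68 + 3.37 + 3.48 = 40.41 ≈ 40.4 mm.

PW ≈ 40.4 mm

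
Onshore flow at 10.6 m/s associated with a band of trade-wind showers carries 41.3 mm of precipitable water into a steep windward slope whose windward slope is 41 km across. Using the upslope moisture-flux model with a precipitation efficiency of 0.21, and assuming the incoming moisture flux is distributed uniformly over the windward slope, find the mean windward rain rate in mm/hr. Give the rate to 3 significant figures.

R ≈ 8.07 mm/hr

Incoming column moisture flux per unit ridge length: F = V × PW = 10.6 × 41.3 = 437.78 mm·m/s.
Spread over the 41 km slope with efficiency ε = 0.21: R = ε·F/W = 0.21 × 437.78 / 41000 m = 2.242e-03 mm/s.
R = 2.242e-03 × 3600 = 8.07 mm/hr.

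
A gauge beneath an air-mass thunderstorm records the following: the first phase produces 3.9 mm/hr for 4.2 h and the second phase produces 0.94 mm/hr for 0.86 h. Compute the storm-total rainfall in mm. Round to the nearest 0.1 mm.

Total = Σ Rᵢ Δtᵢ = 3.9 × 4.2 + 0.94 × 0.86
      = 16.38 + 0.8084 = 17.2 mm.

total ≈ 17.2 mm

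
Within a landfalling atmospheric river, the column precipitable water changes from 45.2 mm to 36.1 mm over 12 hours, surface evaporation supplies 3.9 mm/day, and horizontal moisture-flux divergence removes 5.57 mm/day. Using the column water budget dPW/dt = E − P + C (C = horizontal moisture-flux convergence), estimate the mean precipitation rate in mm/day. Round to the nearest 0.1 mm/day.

P ≈ 16.5 mm/day

dPW/dt = (36.1 − 45.2) mm / (12/24 day) = -18.200 mm/day.
P = E + C − dPW/dt = 3.9 + (-5.57) − (-18.200) = 16.5 mm/day.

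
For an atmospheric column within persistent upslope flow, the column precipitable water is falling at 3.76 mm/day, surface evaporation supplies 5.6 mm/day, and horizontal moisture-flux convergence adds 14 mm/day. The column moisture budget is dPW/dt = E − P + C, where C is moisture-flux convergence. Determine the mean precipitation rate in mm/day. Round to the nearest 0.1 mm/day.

dPW/dt = -3.76 mm/day.
P = E + C − dPW/dt = 5.6 + (14) − (-3.76) = 23.4 mm/day.

P ≈ 23.4 mm/day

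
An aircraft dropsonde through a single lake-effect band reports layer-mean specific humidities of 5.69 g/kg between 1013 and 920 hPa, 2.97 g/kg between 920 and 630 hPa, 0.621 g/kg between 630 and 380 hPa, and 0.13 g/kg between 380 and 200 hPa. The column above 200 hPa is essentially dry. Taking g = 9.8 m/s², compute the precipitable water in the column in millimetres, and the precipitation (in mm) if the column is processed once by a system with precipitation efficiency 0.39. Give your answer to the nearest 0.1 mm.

Precipitable water is the column-integrated vapour mass per unit area: PW = (1/g) Σ q̄ Δp, with q in kg/kg and Δp in Pa (1 kg/m² of water = 1 mm).
Layer 1013–920 hPa: Δp = 93 hPa = 9300 Pa, q̄ = 0.00569 kg/kg → 0.00569 × 9300 / 9.8 = 5.40 mm
Layer 920–630 hPa: Δp = 290 hPa = 29000 Pa, q̄ = 0.00297 kg/kg → 0.00297 × 29000 / 9.8 = 8.79 mm
Layer 630–380 hPa: Δp = 250 hPa = 25000 Pa, q̄ = 0.000621 kg/kg → 0.000621 × 25000 / 9.8 = 1.58 mm
Layer 380–200 hPa: Δp = 180 hPa = 18000 Pa, q̄ = 0.00013 kg/kg → 0.00013 × 18000 / 9.8 = 0.24 mm
PW = 5.40 + 8.79 + 1.58 + 0.24 = 16.01 ≈ 16.0 mm.
Precipitation = ε × PW = 0.39 × 16.0 = 6.2 mm.

PW ≈ 16.0 mm; precipitation ≈ 6.2 mm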